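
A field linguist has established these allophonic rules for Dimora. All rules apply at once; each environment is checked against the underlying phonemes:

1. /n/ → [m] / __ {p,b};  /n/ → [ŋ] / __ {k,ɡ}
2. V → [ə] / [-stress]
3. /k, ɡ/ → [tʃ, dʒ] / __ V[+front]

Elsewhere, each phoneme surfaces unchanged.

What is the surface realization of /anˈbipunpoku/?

[əmˈbipəmpəkə]

/a/ (word-initial): in an unstressed syllable, so rule 2 applies → [ə].
/n/ (between /a/ and /b/) occurs before a labial or velar stop → [m] by rule 1.
/b/ (between /n/ and /i/) is unaffected → [b].
/i/ (between /b/ and /p/) is in the target of rule 2 but the environment (in an unstressed syllable) is not met → [i].
/p/ — not in any rule's target class → [p].
/u/ meets the environment for rule 2 (in an unstressed syllable) → [ə].
/n/ (between /u/ and /p/): before a labial or velar stop, so rule 1 applies → [m].
/p/ — not in any rule's target class → [p].
/o/ — between /p/ and /k/, in an unstressed syllable — surfaces as [ə] (rule 2).
/k/ (between /o/ and /u/): rule 3 targets it, but not before a front vowel → unchanged [k].
/u/ — word-final, in an unstressed syllable — surfaces as [ə] (rule 2).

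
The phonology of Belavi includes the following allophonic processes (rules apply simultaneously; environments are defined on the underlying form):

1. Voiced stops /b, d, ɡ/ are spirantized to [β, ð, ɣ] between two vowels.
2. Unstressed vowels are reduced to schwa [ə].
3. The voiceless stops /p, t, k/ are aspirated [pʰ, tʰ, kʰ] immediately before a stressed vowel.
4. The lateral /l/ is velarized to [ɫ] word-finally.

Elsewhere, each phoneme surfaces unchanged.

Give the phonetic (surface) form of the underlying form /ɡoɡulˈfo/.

/ɡ/ (word-initial): rule 1 targets it, but not between two vowels → unchanged [ɡ].
/o/ meets the environment for rule 2 (in an unstressed syllable) → [ə].
Rule 1 applies to /ɡ/ (between /o/ and /u/: between two vowels) → [ɣ].
/u/ meets the environment for rule 2 (in an unstressed syllable) → [ə].
/l/ (between /u/ and /f/): rule 4 targets it, but not word-finally → unchanged [l].
/f/ (between /l/ and /o/) is unaffected → [f].
/o/ (word-final): rule 2 targets it, but not in an unstressed syllable → unchanged [o].

[ɡəɣəlˈfo]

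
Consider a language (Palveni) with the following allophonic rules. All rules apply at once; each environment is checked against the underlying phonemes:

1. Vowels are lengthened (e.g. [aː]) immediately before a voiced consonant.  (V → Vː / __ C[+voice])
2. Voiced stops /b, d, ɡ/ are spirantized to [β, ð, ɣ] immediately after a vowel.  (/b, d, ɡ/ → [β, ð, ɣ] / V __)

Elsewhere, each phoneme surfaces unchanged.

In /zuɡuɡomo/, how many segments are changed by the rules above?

Segments that undergo a rule: /u/ → [uː] (rule 1); /ɡ/ → [ɣ] (rule 2); /u/ → [uː] (rule 1); /ɡ/ → [ɣ] (rule 2); /o/ → [oː] (rule 1).
All other segments surface unchanged.

5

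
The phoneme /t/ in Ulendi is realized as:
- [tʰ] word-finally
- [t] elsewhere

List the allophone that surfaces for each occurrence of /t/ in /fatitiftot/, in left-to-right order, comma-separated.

[t], [t], [t], [tʰ]

Occurrence 1 (position 3): no conditioning environment matches → elsewhere allophone [t].
Occurrence 2 (position 5): no conditioning environment matches → elsewhere allophone [t].
Occurrence 3 (position 8): no conditioning environment matches → elsewhere allophone [t].
Occurrence 4 (position 10): word-finally → [tʰ].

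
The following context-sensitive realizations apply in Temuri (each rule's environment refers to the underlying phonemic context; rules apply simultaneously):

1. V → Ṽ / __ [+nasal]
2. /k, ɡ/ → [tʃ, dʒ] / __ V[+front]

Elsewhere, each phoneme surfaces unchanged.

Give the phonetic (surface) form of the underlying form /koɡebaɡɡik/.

/k/ (word-initial): rule 2 targets it, but not before a front vowel → unchanged [k].
/o/ (between /k/ and /ɡ/) fails the environment for rule 1, so it stays [o].
/ɡ/ — between /o/ and /e/, before a front vowel — surfaces as [dʒ] (rule 2).
/e/ — between /ɡ/ and /b/; rule 1 does not apply here → [e].
/b/ stays [b].
/a/ (between /b/ and /ɡ/): rule 1 targets it, but not before a nasal consonant → unchanged [a].
/ɡ/ — between /a/ and /ɡ/; rule 2 does not apply here → [ɡ].
/ɡ/ — between /ɡ/ and /i/, before a front vowel — surfaces as [dʒ] (rule 2).
/i/ (between /ɡ/ and /k/) fails the environment for rule 1, so it stays [i].
/k/ (word-final): rule 2 targets it, but not before a front vowel → unchanged [k].

[kodʒebaɡdʒik]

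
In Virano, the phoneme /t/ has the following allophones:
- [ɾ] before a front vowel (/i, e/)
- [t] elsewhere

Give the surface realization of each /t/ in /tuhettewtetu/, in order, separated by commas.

Occurrence 1 (position 1): no conditioning environment matches → elsewhere allophone [t].
Occurrence 2 (position 5): no conditioning environment matches → elsewhere allophone [t].
Occurrence 3 (position 6): before a front vowel (/i, e/) → [ɾ].
Occurrence 4 (position 9): before a front vowel (/i, e/) → [ɾ].
Occurrence 5 (position 11): no conditioning environment matches → elsewhere allophone [t].

[t], [t], [ɾ], [ɾ], [t]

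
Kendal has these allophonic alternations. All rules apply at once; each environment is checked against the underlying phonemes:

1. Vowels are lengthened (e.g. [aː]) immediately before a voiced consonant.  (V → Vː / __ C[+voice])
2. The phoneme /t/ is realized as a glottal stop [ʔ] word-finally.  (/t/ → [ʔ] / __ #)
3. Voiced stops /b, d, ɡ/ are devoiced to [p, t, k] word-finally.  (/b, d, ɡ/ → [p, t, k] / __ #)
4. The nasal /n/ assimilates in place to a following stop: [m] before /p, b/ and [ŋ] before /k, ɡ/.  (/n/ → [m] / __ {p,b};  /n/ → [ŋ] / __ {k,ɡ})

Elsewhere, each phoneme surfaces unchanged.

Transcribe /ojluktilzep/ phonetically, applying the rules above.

/o/ — word-initial, before a voiced consonant — surfaces as [oː] (rule 1).
/j/ (between /o/ and /l/): no rule targets it → [j].
/l/ stays [l].
/u/ (between /l/ and /k/) is in the target of rule 1 but the environment (before a voiced consonant) is not met → [u].
/k/ (between /u/ and /t/): no rule targets it → [k].
/t/ (between /k/ and /i/) fails the environment for rule 2, so it stays [t].
/i/ — between /t/ and /l/, before a voiced consonant — surfaces as [iː] (rule 1).
/l/ — not in any rule's target class → [l].
/z/ — not in any rule's target class → [z].
/e/ (between /z/ and /p/): rule 1 targets it, but not before a voiced consonant → unchanged [e].
/p/ stays [p].

[oːjluktiːlzep]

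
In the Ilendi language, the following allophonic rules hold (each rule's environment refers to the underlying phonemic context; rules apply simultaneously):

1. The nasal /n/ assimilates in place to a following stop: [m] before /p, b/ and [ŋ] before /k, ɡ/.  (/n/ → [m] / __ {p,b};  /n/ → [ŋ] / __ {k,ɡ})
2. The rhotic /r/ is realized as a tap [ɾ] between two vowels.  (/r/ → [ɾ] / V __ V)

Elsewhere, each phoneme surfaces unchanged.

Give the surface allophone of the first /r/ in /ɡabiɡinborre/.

/r/ (between /o/ and /r/): rule 2 targets it, but not between two vowels → unchanged [r].

[r]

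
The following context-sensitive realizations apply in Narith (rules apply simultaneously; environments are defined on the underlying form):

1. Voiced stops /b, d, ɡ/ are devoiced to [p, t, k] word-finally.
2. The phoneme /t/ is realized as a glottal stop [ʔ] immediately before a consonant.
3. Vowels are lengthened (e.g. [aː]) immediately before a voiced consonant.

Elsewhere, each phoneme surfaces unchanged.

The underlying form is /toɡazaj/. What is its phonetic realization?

[toːɡaːzaːj]

/t/ (word-initial) fails the environment for rule 2, so it stays [t].
/o/ meets the environment for rule 3 (before a voiced consonant) → [oː].
/ɡ/ (between /o/ and /a/) is in the target of rule 1 but the environment (word-finally) is not met → [ɡ].
/a/ (between /ɡ/ and /z/): before a voiced consonant, so rule 3 applies → [aː].
/z/ (between /a/ and /a/): no rule targets it → [z].
/a/ (between /z/ and /j/) occurs before a voiced consonant → [aː] by rule 3.
/j/ (word-final) is unaffected → [j].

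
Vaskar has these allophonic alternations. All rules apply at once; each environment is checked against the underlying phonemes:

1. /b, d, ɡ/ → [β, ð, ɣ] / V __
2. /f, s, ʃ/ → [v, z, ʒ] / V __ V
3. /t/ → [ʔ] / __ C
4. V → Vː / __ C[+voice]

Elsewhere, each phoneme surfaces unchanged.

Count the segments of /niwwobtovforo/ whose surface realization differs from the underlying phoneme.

5

Segments that undergo a rule: /i/ → [iː] (rule 4); /o/ → [oː] (rule 4); /b/ → [β] (rule 1); /o/ → [oː] (rule 4); /o/ → [oː] (rule 4).
All other segments surface unchanged.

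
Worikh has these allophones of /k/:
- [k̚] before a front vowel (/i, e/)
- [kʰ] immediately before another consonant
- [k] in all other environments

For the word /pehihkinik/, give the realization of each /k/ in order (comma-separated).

Occurrence 1 (position 6): before a front vowel (/i, e/) → [k̚].
Occurrence 2 (position 10): no conditioning environment matches → elsewhere allophone [k].

[k̚], [k]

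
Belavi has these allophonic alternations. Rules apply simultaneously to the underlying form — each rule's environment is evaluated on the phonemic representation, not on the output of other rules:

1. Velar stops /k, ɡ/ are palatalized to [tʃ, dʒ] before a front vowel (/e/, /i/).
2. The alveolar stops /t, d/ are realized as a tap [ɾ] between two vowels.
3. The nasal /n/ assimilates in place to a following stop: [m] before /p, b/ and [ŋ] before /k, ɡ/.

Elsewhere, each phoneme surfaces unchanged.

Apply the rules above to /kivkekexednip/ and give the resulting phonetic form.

Rule 1 applies to /k/ (word-initial: before a front vowel) → [tʃ].
/i/ stays [i].
/v/ — not in any rule's target class → [v].
/k/ (between /v/ and /e/): before a front vowel, so rule 1 applies → [tʃ].
/e/ — not in any rule's target class → [e].
/k/ (between /e/ and /e/) occurs before a front vowel → [tʃ] by rule 1.
/e/ — not in any rule's target class → [e].
/x/ — not in any rule's target class → [x].
/e/ (between /x/ and /d/): no rule targets it → [e].
/d/ (between /e/ and /n/): rule 2 targets it, but not between two vowels → unchanged [d].
/n/ (between /d/ and /i/) fails the environment for rule 3, so it stays [n].
/i/ stays [i].
/p/ stays [p].

[tʃivtʃetʃexednip]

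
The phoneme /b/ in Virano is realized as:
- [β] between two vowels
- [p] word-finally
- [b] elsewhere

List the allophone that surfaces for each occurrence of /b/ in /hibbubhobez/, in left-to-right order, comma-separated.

Occurrence 1 (position 3): no conditioning environment matches → elsewhere allophone [b].
Occurrence 2 (position 4): no conditioning environment matches → elsewhere allophone [b].
Occurrence 3 (position 6): no conditioning environment matches → elsewhere allophone [b].
Occurrence 4 (position 9): between two vowels → [β].

[b], [b], [b], [β]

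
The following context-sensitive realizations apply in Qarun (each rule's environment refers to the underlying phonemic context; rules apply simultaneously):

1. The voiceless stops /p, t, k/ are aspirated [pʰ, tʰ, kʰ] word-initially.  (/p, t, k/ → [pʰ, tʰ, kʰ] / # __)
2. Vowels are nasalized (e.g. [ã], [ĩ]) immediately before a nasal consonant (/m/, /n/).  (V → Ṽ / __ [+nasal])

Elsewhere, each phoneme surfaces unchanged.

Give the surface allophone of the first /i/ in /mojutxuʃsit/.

/i/ (between /s/ and /t/) fails the environment for rule 2, so it stays [i].

[i]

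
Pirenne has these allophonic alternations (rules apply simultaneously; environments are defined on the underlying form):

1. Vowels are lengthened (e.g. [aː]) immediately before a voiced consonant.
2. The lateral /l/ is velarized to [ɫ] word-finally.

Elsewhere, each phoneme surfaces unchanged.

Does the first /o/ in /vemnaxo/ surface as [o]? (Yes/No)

/o/ (word-final) fails the environment for rule 1, so it stays [o].
The actual realization is [o], which matches [o].

Yes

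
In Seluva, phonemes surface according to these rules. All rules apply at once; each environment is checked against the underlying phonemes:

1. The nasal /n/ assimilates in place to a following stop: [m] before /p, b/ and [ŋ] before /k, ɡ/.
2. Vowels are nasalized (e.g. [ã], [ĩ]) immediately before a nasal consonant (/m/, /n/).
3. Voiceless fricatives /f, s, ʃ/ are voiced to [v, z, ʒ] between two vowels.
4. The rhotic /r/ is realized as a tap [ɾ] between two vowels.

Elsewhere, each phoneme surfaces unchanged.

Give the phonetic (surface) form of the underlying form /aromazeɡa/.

[aɾõmazeɡa]

/a/ (word-initial) is in the target of rule 2 but the environment (before a nasal consonant) is not met → [a].
/r/ (between /a/ and /o/): between two vowels, so rule 4 applies → [ɾ].
/o/ — between /r/ and /m/, before a nasal consonant — surfaces as [õ] (rule 2).
/m/ (between /o/ and /a/): no rule targets it → [m].
/a/ (between /m/ and /z/) is in the target of rule 2 but the environment (before a nasal consonant) is not met → [a].
/z/ — not in any rule's target class → [z].
/e/ (between /z/ and /ɡ/): rule 2 targets it, but not before a nasal consonant → unchanged [e].
/ɡ/ (between /e/ and /a/) is unaffected → [ɡ].
/a/ — word-final; rule 2 does not apply here → [a].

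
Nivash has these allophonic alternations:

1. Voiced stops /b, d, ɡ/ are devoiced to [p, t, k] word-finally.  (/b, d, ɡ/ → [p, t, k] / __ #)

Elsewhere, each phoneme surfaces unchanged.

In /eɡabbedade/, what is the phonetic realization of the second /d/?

/d/ (between /a/ and /e/) fails the environment for rule 1, so it stays [d].

[d]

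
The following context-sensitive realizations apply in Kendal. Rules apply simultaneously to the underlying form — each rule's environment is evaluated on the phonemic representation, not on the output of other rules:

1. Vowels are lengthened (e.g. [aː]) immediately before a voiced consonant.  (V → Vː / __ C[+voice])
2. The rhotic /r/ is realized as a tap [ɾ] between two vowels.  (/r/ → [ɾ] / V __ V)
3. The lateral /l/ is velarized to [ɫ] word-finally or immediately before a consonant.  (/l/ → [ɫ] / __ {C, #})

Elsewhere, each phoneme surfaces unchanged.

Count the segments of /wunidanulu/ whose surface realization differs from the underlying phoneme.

4

Segments that undergo a rule: /u/ → [uː] (rule 1); /i/ → [iː] (rule 1); /a/ → [aː] (rule 1); /u/ → [uː] (rule 1).
All other segments surface unchanged.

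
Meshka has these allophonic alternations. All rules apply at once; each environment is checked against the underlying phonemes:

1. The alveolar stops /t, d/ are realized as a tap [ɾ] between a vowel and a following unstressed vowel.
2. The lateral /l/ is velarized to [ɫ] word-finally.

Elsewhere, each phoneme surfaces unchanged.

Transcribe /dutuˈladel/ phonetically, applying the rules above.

[duɾuˈlaɾeɫ]

/d/ (word-initial) fails the environment for rule 1, so it stays [d].
/t/ (between /u/ and /u/) occurs between a vowel and a following unstressed vowel → [ɾ] by rule 1.
/l/ — between /u/ and /a/; rule 2 does not apply here → [l].
/d/ (between /a/ and /e/) occurs between a vowel and a following unstressed vowel → [ɾ] by rule 1.
/l/ meets the environment for rule 2 (word-finally) → [ɫ].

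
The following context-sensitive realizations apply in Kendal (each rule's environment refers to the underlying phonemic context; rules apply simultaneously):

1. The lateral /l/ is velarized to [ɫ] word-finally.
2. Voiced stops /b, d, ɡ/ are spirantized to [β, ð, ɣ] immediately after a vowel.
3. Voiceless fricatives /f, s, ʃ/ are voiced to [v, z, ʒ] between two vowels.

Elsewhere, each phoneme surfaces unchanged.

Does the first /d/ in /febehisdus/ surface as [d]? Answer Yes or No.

/d/ (between /s/ and /u/): rule 2 targets it, but not immediately after a vowel → unchanged [d].
The actual realization is [d], which matches [d].

Yes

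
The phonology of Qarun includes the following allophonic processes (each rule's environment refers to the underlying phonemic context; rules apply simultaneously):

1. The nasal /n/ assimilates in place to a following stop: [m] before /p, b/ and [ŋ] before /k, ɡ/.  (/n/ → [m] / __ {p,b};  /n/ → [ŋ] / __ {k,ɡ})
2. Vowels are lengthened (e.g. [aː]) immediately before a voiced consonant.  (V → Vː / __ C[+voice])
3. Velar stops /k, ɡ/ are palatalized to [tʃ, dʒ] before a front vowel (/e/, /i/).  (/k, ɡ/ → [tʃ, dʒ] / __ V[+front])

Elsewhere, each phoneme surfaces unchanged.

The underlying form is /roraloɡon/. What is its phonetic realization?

[roːraːloːɡoːn]

Rule 2 applies to /o/ (between /r/ and /r/: before a voiced consonant) → [oː].
/a/ — between /r/ and /l/, before a voiced consonant — surfaces as [aː] (rule 2).
/o/ — between /l/ and /ɡ/, before a voiced consonant — surfaces as [oː] (rule 2).
/ɡ/ (between /o/ and /o/): rule 3 targets it, but not before a front vowel → unchanged [ɡ].
/o/ meets the environment for rule 2 (before a voiced consonant) → [oː].
/n/ (word-final) fails the environment for rule 1, so it stays [n].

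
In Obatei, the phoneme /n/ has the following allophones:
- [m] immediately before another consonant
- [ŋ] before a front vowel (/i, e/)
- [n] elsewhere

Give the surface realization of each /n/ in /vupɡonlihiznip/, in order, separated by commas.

Occurrence 1 (position 6): immediately before another consonant → [m].
Occurrence 2 (position 12): before a front vowel (/i, e/) → [ŋ].

[m], [ŋ]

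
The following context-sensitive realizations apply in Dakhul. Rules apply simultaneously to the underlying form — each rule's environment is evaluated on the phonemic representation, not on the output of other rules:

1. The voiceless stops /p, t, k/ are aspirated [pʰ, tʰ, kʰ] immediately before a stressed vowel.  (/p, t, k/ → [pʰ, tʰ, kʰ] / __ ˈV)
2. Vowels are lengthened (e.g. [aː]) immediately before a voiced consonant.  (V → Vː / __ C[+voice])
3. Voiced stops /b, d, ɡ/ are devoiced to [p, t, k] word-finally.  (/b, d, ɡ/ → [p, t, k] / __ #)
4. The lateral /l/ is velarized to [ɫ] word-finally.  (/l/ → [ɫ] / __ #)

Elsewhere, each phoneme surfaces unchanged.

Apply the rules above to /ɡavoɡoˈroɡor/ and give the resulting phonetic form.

/ɡ/ (word-initial) is in the target of rule 3 but the environment (word-finally) is not met → [ɡ].
/a/ — between /ɡ/ and /v/, before a voiced consonant — surfaces as [aː] (rule 2).
/o/ (between /v/ and /ɡ/) occurs before a voiced consonant → [oː] by rule 2.
/ɡ/ (between /o/ and /o/) fails the environment for rule 3, so it stays [ɡ].
/o/ — between /ɡ/ and /r/, before a voiced consonant — surfaces as [oː] (rule 2).
Rule 2 applies to /o/ (between /r/ and /ɡ/: before a voiced consonant) → [oː].
/ɡ/ — between /o/ and /o/; rule 3 does not apply here → [ɡ].
/o/ meets the environment for rule 2 (before a voiced consonant) → [oː].

[ɡaːvoːɡoːˈroːɡoːr]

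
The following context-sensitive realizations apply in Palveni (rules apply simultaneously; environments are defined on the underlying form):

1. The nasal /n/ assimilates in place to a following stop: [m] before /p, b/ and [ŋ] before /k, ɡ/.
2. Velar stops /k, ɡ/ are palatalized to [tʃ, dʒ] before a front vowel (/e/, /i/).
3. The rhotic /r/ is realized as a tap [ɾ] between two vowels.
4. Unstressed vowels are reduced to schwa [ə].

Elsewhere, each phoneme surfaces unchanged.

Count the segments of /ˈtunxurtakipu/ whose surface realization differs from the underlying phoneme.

Segments that undergo a rule: /u/ → [ə] (rule 4); /a/ → [ə] (rule 4); /k/ → [tʃ] (rule 2); /i/ → [ə] (rule 4); /u/ → [ə] (rule 4).
All other segments surface unchanged.

5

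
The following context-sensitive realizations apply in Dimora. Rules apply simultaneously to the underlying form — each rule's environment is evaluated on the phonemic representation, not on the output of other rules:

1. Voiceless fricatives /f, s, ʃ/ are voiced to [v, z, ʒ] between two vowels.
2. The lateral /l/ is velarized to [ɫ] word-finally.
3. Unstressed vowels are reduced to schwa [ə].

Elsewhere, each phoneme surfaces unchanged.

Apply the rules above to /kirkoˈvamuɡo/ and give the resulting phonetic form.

/i/ (between /k/ and /r/) occurs in an unstressed syllable → [ə] by rule 3.
/o/ (between /k/ and /v/) occurs in an unstressed syllable → [ə] by rule 3.
/a/ (between /v/ and /m/) fails the environment for rule 3, so it stays [a].
/u/ meets the environment for rule 3 (in an unstressed syllable) → [ə].
/o/ (word-final) occurs in an unstressed syllable → [ə] by rule 3.

[kərkəˈvaməɡə]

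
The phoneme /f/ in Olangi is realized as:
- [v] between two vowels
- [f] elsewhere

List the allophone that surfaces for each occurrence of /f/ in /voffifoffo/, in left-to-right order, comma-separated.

[f], [f], [v], [f], [f]

Occurrence 1 (position 3): no conditioning environment matches → elsewhere allophone [f].
Occurrence 2 (position 4): no conditioning environment matches → elsewhere allophone [f].
Occurrence 3 (position 6): between two vowels → [v].
Occurrence 4 (position 8): no conditioning environment matches → elsewhere allophone [f].
Occurrence 5 (position 9): no conditioning environment matches → elsewhere allophone [f].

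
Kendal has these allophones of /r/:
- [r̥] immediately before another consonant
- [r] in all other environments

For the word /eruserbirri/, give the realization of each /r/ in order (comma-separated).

Occurrence 1 (position 2): no conditioning environment matches → elsewhere allophone [r].
Occurrence 2 (position 6): immediately before another consonant → [r̥].
Occurrence 3 (position 9): immediately before another consonant → [r̥].
Occurrence 4 (position 10): no conditioning environment matches → elsewhere allophone [r].

[r], [r̥], [r̥], [r]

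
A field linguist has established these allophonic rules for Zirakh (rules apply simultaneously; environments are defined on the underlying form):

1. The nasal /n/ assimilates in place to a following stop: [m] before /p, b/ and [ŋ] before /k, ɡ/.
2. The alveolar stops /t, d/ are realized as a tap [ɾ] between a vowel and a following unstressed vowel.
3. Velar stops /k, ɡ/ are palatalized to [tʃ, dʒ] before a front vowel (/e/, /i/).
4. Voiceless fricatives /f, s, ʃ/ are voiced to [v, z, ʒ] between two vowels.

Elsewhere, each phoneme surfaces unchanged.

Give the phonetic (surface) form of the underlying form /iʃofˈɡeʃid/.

[iʒofˈdʒeʒid]

/ʃ/ — between /i/ and /o/, between two vowels — surfaces as [ʒ] (rule 4).
/f/ (between /o/ and /ɡ/) fails the environment for rule 4, so it stays [f].
/ɡ/ — between /f/ and /e/, before a front vowel — surfaces as [dʒ] (rule 3).
/ʃ/ (between /e/ and /i/): between two vowels, so rule 4 applies → [ʒ].
/d/ (word-final): rule 2 targets it, but not between a vowel and a following unstressed vowel → unchanged [d].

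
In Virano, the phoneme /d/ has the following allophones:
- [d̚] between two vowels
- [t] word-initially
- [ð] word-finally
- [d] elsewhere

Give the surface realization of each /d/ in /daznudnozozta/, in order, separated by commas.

Occurrence 1 (position 1): word-initially → [t].
Occurrence 2 (position 6): no conditioning environment matches → elsewhere allophone [d].

[t], [d]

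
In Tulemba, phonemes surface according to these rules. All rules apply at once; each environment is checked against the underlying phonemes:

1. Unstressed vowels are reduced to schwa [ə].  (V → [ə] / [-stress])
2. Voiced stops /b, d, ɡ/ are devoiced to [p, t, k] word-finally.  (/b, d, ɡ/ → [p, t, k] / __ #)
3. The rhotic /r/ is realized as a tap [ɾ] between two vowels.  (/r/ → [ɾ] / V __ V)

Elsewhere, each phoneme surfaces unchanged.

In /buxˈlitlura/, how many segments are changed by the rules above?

Segments that undergo a rule: /u/ → [ə] (rule 1); /u/ → [ə] (rule 1); /r/ → [ɾ] (rule 3); /a/ → [ə] (rule 1).
All other segments surface unchanged.

4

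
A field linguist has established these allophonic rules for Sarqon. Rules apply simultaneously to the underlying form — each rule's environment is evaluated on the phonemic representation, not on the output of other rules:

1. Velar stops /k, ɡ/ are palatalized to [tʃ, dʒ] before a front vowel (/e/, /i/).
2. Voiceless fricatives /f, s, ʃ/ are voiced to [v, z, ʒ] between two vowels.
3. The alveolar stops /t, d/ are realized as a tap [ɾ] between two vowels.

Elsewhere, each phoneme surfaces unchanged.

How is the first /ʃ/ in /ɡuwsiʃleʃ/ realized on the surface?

[ʃ]

/ʃ/ — between /i/ and /l/; rule 2 does not apply here → [ʃ].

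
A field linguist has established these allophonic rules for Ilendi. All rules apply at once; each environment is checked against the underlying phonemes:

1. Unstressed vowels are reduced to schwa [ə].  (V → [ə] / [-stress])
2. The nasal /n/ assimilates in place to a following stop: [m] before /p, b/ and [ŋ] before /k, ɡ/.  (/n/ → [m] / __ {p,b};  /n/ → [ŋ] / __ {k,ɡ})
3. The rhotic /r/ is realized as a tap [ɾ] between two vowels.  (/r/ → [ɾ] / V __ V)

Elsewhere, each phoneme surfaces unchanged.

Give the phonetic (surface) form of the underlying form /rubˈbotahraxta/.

[rəbˈbotəhrəxtə]

/r/ — word-initial; rule 3 does not apply here → [r].
/u/ (between /r/ and /b/): in an unstressed syllable, so rule 1 applies → [ə].
/b/ stays [b].
/b/ — not in any rule's target class → [b].
/o/ (between /b/ and /t/) fails the environment for rule 1, so it stays [o].
/t/ (between /o/ and /a/) is unaffected → [t].
/a/ (between /t/ and /h/): in an unstressed syllable, so rule 1 applies → [ə].
/h/ (between /a/ and /r/) is unaffected → [h].
/r/ (between /h/ and /a/) fails the environment for rule 3, so it stays [r].
/a/ (between /r/ and /x/) occurs in an unstressed syllable → [ə] by rule 1.
/x/ (between /a/ and /t/): no rule targets it → [x].
/t/ — not in any rule's target class → [t].
/a/ — word-final, in an unstressed syllable — surfaces as [ə] (rule 1).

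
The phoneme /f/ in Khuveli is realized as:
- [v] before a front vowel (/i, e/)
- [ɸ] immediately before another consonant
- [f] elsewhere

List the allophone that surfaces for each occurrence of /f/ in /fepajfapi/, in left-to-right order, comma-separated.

[v], [f]

Occurrence 1 (position 1): before a front vowel (/i, e/) → [v].
Occurrence 2 (position 6): no conditioning environment matches → elsewhere allophone [f].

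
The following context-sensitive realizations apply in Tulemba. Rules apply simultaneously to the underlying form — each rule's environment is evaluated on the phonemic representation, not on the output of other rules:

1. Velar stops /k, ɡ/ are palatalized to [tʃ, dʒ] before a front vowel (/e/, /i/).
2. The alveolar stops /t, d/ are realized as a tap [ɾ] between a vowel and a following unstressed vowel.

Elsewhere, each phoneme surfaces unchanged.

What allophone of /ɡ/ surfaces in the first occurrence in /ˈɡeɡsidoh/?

[dʒ]

Rule 1 applies to /ɡ/ (word-initial: before a front vowel) → [dʒ].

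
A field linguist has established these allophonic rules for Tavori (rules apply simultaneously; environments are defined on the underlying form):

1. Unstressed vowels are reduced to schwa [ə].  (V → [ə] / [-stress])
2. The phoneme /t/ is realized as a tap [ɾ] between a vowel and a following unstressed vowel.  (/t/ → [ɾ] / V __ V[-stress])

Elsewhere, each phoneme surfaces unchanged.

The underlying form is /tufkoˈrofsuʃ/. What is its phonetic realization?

/t/ — word-initial; rule 2 does not apply here → [t].
/u/ meets the environment for rule 1 (in an unstressed syllable) → [ə].
/f/ — not in any rule's target class → [f].
/k/ — not in any rule's target class → [k].
/o/ — between /k/ and /r/, in an unstressed syllable — surfaces as [ə] (rule 1).
/r/ (between /o/ and /o/): no rule targets it → [r].
/o/ — between /r/ and /f/; rule 1 does not apply here → [o].
/f/ (between /o/ and /s/) is unaffected → [f].
/s/ stays [s].
/u/ (between /s/ and /ʃ/): in an unstressed syllable, so rule 1 applies → [ə].
/ʃ/ — not in any rule's target class → [ʃ].

[təfkəˈrofsəʃ]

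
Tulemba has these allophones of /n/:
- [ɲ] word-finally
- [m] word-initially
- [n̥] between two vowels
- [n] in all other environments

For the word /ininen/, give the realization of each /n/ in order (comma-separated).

Occurrence 1 (position 2): between two vowels → [n̥].
Occurrence 2 (position 4): between two vowels → [n̥].
Occurrence 3 (position 6): word-finally → [ɲ].

[n̥], [n̥], [ɲ]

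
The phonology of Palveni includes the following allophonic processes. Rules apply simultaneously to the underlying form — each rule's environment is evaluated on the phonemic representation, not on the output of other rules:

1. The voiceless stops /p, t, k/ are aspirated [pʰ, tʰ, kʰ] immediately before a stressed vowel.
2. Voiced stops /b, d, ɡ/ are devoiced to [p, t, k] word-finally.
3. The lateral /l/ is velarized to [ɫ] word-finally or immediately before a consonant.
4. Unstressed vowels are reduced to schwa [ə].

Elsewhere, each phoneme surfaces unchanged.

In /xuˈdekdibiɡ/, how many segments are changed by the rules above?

4

Segments that undergo a rule: /u/ → [ə] (rule 4); /i/ → [ə] (rule 4); /i/ → [ə] (rule 4); /ɡ/ → [k] (rule 2).
All other segments surface unchanged.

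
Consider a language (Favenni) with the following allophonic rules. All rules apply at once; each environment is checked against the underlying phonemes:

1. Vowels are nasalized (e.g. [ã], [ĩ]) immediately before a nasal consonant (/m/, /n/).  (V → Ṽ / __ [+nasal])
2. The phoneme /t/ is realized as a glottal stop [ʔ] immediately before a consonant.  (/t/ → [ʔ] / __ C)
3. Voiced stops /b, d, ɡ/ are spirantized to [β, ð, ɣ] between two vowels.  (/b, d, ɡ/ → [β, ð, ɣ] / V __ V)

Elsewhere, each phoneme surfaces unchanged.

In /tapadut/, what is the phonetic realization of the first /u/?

/u/ (between /d/ and /t/): rule 1 targets it, but not before a nasal consonant → unchanged [u].

[u]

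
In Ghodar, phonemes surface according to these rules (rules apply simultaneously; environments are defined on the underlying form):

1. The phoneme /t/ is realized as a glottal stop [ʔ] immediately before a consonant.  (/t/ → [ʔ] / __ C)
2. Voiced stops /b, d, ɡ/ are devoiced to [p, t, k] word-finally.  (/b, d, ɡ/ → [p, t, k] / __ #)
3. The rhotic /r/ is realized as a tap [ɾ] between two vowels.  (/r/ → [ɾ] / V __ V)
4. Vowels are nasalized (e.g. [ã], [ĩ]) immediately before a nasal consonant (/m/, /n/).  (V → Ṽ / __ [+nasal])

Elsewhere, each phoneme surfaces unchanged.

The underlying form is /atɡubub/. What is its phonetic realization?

[aʔɡubup]

/a/ (word-initial): rule 4 targets it, but not before a nasal consonant → unchanged [a].
/t/ (between /a/ and /ɡ/) occurs immediately before a consonant → [ʔ] by rule 1.
/ɡ/ (between /t/ and /u/): rule 2 targets it, but not word-finally → unchanged [ɡ].
/u/ — between /ɡ/ and /b/; rule 4 does not apply here → [u].
/b/ (between /u/ and /u/) is in the target of rule 2 but the environment (word-finally) is not met → [b].
/u/ (between /b/ and /b/) is in the target of rule 4 but the environment (before a nasal consonant) is not met → [u].
/b/ (word-final) occurs word-finally → [p] by rule 2.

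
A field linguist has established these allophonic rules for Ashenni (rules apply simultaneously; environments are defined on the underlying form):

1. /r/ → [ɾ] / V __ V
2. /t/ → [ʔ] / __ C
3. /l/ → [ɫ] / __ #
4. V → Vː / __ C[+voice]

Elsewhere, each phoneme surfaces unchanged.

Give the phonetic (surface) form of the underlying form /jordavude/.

/o/ (between /j/ and /r/) occurs before a voiced consonant → [oː] by rule 4.
/r/ (between /o/ and /d/) fails the environment for rule 1, so it stays [r].
/a/ meets the environment for rule 4 (before a voiced consonant) → [aː].
/u/ — between /v/ and /d/, before a voiced consonant — surfaces as [uː] (rule 4).
/e/ (word-final) fails the environment for rule 4, so it stays [e].

[joːrdaːvuːde]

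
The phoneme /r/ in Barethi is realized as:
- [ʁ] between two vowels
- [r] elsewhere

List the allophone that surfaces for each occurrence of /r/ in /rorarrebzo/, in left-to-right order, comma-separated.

Occurrence 1 (position 1): no conditioning environment matches → elsewhere allophone [r].
Occurrence 2 (position 3): between two vowels → [ʁ].
Occurrence 3 (position 5): no conditioning environment matches → elsewhere allophone [r].
Occurrence 4 (position 6): no conditioning environment matches → elsewhere allophone [r].

[r], [ʁ], [r], [r]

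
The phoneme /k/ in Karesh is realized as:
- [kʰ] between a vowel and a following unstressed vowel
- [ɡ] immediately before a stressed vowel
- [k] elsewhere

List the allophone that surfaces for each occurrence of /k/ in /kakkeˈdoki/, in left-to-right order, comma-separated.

Occurrence 1 (position 1): no conditioning environment matches → elsewhere allophone [k].
Occurrence 2 (position 3): no conditioning environment matches → elsewhere allophone [k].
Occurrence 3 (position 4): no conditioning environment matches → elsewhere allophone [k].
Occurrence 4 (position 8): between a vowel and a following unstressed vowel → [kʰ].

[k], [k], [k], [kʰ]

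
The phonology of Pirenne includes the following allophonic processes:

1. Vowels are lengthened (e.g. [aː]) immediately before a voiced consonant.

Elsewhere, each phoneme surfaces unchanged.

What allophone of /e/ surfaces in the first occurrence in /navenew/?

[eː]

/e/ meets the environment for rule 1 (before a voiced consonant) → [eː].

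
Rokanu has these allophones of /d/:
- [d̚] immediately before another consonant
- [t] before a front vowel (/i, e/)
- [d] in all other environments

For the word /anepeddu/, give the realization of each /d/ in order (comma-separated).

Occurrence 1 (position 6): immediately before another consonant → [d̚].
Occurrence 2 (position 7): no conditioning environment matches → elsewhere allophone [d].

[d̚], [d]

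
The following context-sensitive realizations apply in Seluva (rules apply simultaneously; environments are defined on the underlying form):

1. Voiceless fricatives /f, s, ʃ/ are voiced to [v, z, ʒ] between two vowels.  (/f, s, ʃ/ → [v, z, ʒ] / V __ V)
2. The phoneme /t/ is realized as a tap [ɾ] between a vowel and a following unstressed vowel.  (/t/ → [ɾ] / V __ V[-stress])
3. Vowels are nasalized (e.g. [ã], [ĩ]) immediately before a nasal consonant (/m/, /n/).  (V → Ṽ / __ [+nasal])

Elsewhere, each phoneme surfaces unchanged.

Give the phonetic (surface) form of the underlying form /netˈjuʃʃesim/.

/n/ (word-initial): no rule targets it → [n].
/e/ (between /n/ and /t/) fails the environment for rule 3, so it stays [e].
/t/ (between /e/ and /j/) fails the environment for rule 2, so it stays [t].
/j/ — not in any rule's target class → [j].
/u/ — between /j/ and /ʃ/; rule 3 does not apply here → [u].
/ʃ/ (between /u/ and /ʃ/): rule 1 targets it, but not between two vowels → unchanged [ʃ].
/ʃ/ (between /ʃ/ and /e/) fails the environment for rule 1, so it stays [ʃ].
/e/ (between /ʃ/ and /s/) fails the environment for rule 3, so it stays [e].
/s/ — between /e/ and /i/, between two vowels — surfaces as [z] (rule 1).
/i/ meets the environment for rule 3 (before a nasal consonant) → [ĩ].
/m/ (word-final) is unaffected → [m].

[netˈjuʃʃezĩm]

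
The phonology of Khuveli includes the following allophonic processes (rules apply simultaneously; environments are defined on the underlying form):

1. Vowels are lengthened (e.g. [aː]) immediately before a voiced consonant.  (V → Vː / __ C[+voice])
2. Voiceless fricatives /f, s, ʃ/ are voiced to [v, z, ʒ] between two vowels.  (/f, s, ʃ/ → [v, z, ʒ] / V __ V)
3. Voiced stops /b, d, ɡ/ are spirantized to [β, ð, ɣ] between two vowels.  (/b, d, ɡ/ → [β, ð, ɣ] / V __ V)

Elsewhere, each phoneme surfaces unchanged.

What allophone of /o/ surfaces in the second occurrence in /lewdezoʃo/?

[o]

/o/ (word-final) is in the target of rule 1 but the environment (before a voiced consonant) is not met → [o].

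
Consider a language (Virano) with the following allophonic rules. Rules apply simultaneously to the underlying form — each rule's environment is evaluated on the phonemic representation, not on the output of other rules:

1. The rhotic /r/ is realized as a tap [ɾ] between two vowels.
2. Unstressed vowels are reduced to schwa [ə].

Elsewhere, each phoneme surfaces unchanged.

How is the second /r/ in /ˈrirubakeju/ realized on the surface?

[ɾ]

/r/ — between /i/ and /u/, between two vowels — surfaces as [ɾ] (rule 1).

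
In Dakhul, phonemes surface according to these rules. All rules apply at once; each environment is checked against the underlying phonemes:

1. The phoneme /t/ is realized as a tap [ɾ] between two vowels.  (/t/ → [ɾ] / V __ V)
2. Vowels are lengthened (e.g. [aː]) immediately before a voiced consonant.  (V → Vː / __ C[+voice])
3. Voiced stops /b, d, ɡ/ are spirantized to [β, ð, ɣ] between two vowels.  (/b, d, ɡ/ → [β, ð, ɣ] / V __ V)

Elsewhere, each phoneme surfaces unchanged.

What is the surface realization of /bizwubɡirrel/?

/b/ — word-initial; rule 3 does not apply here → [b].
Rule 2 applies to /i/ (between /b/ and /z/: before a voiced consonant) → [iː].
/z/ — not in any rule's target class → [z].
/w/ stays [w].
/u/ meets the environment for rule 2 (before a voiced consonant) → [uː].
/b/ — between /u/ and /ɡ/; rule 3 does not apply here → [b].
/ɡ/ (between /b/ and /i/) is in the target of rule 3 but the environment (between two vowels) is not met → [ɡ].
/i/ — between /ɡ/ and /r/, before a voiced consonant — surfaces as [iː] (rule 2).
/r/ stays [r].
/r/ — not in any rule's target class → [r].
/e/ (between /r/ and /l/): before a voiced consonant, so rule 2 applies → [eː].
/l/ (word-final): no rule targets it → [l].

[biːzwuːbɡiːrreːl]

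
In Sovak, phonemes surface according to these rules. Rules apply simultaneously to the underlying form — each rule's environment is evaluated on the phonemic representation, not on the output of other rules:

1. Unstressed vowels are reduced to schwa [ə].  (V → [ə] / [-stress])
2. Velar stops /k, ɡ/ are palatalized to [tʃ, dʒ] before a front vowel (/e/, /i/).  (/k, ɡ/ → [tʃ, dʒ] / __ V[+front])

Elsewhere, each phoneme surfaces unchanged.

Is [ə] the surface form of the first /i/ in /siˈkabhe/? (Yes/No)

Yes

/i/ (between /s/ and /k/): in an unstressed syllable, so rule 1 applies → [ə].
The actual realization is [ə], which matches [ə].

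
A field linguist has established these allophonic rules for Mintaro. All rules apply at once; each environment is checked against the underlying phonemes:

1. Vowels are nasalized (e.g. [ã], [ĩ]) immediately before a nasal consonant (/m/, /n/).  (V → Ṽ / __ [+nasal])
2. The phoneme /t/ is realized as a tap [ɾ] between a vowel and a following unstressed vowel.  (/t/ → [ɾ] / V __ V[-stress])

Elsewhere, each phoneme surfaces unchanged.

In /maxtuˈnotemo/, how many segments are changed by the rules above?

3

Segments that undergo a rule: /u/ → [ũ] (rule 1); /t/ → [ɾ] (rule 2); /e/ → [ẽ] (rule 1).
All other segments surface unchanged.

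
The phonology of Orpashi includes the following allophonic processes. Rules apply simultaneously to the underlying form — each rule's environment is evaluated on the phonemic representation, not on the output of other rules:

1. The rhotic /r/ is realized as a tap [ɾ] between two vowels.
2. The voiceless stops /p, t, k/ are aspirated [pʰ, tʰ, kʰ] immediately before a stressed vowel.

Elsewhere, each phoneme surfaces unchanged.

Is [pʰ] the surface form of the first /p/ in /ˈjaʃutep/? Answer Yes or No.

No

/p/ — word-final; rule 2 does not apply here → [p].
The actual realization is [p], not [pʰ].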